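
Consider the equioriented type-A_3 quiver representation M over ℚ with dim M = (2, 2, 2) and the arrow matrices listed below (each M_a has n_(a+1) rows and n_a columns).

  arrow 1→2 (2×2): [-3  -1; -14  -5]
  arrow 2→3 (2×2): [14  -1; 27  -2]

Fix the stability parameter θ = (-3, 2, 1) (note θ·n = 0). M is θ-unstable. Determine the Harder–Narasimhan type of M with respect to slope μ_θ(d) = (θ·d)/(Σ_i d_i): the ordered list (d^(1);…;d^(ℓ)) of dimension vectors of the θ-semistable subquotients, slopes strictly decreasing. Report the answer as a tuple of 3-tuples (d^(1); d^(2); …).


Barcode: M ≅ I[1,3]^2. HN layers by μ_θ (2 steps, strictly decreasing):
  μ^(1)=3/2; μ^(2)=-3

((0, 2, 2); (2, 0, 0))


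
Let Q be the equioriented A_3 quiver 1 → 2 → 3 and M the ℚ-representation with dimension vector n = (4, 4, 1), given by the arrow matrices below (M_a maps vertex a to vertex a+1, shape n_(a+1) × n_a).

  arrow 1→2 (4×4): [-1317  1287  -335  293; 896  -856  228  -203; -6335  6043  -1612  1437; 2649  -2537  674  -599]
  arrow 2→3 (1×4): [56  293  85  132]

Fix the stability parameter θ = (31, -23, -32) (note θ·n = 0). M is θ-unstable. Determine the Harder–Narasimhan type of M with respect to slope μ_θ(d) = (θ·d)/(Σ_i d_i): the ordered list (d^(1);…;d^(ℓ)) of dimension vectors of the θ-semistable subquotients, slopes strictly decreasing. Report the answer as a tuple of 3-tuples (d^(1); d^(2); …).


Interval decomposition of M: I[1,1], I[1,2]^2, I[1,3], I[2,2].
HN type (ℓ=4): μ^(1)=31; μ^(2)=4; μ^(3)=-8; μ^(4)=-23

((1, 0, 0); (2, 2, 0); (1, 1, 1); (0, 1, 0))


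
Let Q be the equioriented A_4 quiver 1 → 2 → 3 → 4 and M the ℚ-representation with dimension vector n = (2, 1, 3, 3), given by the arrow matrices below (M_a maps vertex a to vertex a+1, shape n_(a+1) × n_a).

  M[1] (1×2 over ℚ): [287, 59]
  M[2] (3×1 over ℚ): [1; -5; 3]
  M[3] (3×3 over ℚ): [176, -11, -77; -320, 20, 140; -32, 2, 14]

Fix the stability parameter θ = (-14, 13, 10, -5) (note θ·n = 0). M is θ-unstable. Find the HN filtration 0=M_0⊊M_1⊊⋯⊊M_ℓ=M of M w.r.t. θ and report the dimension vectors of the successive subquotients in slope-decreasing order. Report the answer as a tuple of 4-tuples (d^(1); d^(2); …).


Interval decomposition of M: I[1,1], I[1,3], I[3,3], I[3,4], I[4,4]^2.
HN type (ℓ=5): μ^(1)=23/2; μ^(2)=10; μ^(3)=5/2; μ^(4)=-5; μ^(5)=-14

((0, 1, 1, 0); (0, 0, 1, 0); (0, 0, 1, 1); (0, 0, 0, 2); (2, 0, 0, 0))


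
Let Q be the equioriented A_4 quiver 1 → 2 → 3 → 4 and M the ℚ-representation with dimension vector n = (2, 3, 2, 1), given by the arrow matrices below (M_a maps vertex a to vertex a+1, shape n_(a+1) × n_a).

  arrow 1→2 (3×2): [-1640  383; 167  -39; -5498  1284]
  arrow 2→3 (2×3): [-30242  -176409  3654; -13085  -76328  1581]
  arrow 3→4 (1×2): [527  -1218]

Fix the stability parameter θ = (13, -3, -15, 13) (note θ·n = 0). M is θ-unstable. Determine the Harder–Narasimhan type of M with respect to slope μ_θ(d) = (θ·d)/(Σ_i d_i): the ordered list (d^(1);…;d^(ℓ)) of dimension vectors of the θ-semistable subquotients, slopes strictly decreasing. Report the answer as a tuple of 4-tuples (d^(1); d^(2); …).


Via rank(M_{q-1}∘⋯∘M_p): M ≅ I[1,3], I[1,4], I[2,2].
μ_θ-semistable layers: μ^(1)=13; μ^(2)=-5/3; μ^(3)=-3

((0, 0, 0, 1); (2, 2, 2, 0); (0, 1, 0, 0))


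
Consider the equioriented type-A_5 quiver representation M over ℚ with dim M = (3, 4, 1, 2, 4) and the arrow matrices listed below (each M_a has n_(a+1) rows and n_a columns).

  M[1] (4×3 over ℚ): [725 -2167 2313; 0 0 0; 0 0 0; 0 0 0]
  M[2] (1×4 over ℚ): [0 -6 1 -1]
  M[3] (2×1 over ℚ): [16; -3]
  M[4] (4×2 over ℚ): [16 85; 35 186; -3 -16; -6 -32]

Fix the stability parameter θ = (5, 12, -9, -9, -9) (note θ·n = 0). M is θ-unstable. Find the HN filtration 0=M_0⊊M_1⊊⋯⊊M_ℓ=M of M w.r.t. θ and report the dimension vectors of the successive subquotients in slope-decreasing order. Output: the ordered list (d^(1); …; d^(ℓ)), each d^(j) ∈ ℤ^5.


Via rank(M_{q-1}∘⋯∘M_p): M ≅ I[1,1]^2, I[1,2], I[2,2]^2, I[2,5], I[4,5], I[5,5]^2.
μ_θ-semistable layers: μ^(1)=12; μ^(2)=5; μ^(3)=-15/4; μ^(4)=-9

((0, 3, 0, 0, 0); (3, 0, 0, 0, 0); (0, 1, 1, 1, 1); (0, 0, 0, 1, 3))


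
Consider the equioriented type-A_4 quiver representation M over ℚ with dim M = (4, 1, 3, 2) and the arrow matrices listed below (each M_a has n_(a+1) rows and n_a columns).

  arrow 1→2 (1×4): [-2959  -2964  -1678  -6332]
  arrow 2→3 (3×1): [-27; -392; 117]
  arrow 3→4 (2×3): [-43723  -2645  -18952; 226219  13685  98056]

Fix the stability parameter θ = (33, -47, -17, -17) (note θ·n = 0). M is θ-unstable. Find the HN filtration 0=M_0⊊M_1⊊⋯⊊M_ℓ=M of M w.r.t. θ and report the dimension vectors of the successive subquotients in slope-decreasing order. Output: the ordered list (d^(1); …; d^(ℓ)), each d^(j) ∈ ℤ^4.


Via rank(M_{q-1}∘⋯∘M_p): M ≅ I[1,1]^3, I[1,4], I[3,3]^2, I[4,4].
μ_θ-semistable layers: μ^(1)=33; μ^(2)=-12; μ^(3)=-17

((3, 0, 0, 0); (1, 1, 1, 1); (0, 0, 2, 1))


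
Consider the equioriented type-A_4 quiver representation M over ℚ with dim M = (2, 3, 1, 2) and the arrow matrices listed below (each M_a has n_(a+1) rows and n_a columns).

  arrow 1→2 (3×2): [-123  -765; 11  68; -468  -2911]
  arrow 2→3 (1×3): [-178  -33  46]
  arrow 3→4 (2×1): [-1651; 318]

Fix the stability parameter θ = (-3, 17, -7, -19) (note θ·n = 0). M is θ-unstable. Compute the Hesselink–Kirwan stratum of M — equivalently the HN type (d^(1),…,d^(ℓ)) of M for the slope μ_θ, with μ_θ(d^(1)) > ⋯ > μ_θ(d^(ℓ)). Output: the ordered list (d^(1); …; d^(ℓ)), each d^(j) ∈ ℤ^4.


Via rank(M_{q-1}∘⋯∘M_p): M ≅ I[1,2], I[1,4], I[2,2], I[4,4].
μ_θ-semistable layers: μ^(1)=17; μ^(2)=-3; μ^(3)=-19

((0, 2, 0, 0); (2, 1, 1, 1); (0, 0, 0, 1))


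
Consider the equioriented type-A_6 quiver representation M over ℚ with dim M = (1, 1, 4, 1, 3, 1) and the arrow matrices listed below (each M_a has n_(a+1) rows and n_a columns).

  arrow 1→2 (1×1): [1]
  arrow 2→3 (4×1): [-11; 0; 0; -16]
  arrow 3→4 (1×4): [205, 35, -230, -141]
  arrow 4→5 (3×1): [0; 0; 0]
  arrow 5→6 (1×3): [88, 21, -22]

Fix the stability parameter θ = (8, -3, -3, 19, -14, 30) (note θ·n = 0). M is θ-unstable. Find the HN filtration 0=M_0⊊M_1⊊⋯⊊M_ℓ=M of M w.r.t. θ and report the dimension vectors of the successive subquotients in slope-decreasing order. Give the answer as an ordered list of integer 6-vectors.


Via rank(M_{q-1}∘⋯∘M_p): M ≅ I[1,4], I[3,3]^3, I[5,5]^2, I[5,6].
μ_θ-semistable layers: μ^(1)=30; μ^(2)=19; μ^(3)=2/3; μ^(4)=-3; μ^(5)=-14

((0, 0, 0, 0, 0, 1); (0, 0, 0, 1, 0, 0); (1, 1, 1, 0, 0, 0); (0, 0, 3, 0, 0, 0); (0, 0, 0, 0, 3, 0))


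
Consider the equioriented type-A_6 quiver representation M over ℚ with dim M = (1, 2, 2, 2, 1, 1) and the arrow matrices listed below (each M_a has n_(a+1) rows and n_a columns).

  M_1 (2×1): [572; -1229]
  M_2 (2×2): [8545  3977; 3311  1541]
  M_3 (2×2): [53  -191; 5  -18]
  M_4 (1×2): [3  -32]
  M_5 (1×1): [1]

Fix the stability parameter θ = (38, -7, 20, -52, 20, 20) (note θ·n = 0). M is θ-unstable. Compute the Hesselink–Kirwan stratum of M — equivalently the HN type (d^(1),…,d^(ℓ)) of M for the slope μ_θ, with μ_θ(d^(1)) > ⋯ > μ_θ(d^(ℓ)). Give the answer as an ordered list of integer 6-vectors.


Via rank(M_{q-1}∘⋯∘M_p): M ≅ I[1,6], I[2,4].
μ_θ-semistable layers: μ^(1)=20; μ^(2)=-1/4; μ^(3)=-13

((0, 0, 0, 0, 1, 1); (1, 1, 1, 1, 0, 0); (0, 1, 1, 1, 0, 0))


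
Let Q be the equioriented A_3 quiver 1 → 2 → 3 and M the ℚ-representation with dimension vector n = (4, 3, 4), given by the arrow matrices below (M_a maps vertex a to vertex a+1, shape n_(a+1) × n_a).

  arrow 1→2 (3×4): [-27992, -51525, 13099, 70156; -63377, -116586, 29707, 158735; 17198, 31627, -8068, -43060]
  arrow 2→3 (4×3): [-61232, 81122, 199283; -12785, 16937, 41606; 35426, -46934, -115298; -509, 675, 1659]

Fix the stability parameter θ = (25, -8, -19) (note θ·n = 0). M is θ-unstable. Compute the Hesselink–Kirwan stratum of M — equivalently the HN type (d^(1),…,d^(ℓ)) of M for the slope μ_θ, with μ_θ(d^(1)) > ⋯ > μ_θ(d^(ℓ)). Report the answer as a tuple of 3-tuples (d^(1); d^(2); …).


Barcode: M ≅ I[1,1], I[1,2], I[1,3]^2, I[3,3]^2. HN layers by μ_θ (4 steps, strictly decreasing):
  μ^(1)=25; μ^(2)=17/2; μ^(3)=-2/3; μ^(4)=-19

((1, 0, 0); (1, 1, 0); (2, 2, 2); (0, 0, 2))


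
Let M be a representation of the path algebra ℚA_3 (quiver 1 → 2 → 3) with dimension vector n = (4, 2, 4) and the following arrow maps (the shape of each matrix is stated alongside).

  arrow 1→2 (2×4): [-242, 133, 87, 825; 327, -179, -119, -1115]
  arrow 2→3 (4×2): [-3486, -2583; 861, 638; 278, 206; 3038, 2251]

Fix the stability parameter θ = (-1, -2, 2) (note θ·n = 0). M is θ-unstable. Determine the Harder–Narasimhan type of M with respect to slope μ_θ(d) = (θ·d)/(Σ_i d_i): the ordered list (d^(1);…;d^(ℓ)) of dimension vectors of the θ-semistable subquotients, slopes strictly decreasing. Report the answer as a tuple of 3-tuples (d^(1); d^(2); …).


Interval decomposition of M: I[1,1]^2, I[1,3]^2, I[3,3]^2.
HN type (ℓ=3): μ^(1)=2; μ^(2)=-1; μ^(3)=-3/2

((0, 0, 4); (2, 0, 0); (2, 2, 0))


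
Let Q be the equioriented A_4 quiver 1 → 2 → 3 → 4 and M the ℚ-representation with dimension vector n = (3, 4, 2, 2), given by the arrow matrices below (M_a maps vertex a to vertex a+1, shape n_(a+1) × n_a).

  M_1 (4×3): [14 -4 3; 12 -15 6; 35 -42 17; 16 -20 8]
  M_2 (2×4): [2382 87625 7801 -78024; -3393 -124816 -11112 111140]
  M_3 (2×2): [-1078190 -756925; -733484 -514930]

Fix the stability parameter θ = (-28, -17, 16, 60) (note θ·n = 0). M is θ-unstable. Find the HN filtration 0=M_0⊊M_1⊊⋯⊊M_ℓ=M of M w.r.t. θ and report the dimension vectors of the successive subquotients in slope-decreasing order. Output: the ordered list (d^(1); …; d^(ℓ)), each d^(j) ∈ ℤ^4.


Via rank(M_{q-1}∘⋯∘M_p): M ≅ I[1,2], I[1,3], I[1,4], I[2,2], I[4,4].
μ_θ-semistable layers: μ^(1)=60; μ^(2)=16; μ^(3)=-17; μ^(4)=-28

((0, 0, 0, 2); (0, 0, 2, 0); (0, 4, 0, 0); (3, 0, 0, 0))


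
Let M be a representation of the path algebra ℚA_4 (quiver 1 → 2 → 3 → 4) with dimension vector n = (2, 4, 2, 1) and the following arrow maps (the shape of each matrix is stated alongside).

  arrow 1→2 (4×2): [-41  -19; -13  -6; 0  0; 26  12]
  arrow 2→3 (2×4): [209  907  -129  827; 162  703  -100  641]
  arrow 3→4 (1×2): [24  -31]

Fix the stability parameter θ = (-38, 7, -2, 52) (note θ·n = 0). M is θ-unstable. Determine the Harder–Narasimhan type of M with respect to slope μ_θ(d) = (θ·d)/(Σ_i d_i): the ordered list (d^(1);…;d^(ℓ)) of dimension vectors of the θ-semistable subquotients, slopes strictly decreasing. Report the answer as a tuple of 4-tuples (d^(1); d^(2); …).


Interval decomposition of M: I[1,3], I[1,4], I[2,2]^2.
HN type (ℓ=4): μ^(1)=52; μ^(2)=7; μ^(3)=5/2; μ^(4)=-38

((0, 0, 0, 1); (0, 2, 0, 0); (0, 2, 2, 0); (2, 0, 0, 0))


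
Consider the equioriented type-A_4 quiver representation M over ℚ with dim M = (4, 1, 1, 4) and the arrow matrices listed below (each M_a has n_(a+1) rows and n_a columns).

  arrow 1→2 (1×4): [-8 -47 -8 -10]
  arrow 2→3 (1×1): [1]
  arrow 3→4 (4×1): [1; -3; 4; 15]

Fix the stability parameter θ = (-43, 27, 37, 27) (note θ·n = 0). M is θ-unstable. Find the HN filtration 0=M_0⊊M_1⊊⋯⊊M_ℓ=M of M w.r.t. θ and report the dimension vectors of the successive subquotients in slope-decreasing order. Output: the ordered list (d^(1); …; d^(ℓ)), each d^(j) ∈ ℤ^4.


Barcode: M ≅ I[1,1]^3, I[1,4], I[4,4]^3. HN layers by μ_θ (3 steps, strictly decreasing):
  μ^(1)=32; μ^(2)=27; μ^(3)=-43

((0, 0, 1, 1); (0, 1, 0, 3); (4, 0, 0, 0))


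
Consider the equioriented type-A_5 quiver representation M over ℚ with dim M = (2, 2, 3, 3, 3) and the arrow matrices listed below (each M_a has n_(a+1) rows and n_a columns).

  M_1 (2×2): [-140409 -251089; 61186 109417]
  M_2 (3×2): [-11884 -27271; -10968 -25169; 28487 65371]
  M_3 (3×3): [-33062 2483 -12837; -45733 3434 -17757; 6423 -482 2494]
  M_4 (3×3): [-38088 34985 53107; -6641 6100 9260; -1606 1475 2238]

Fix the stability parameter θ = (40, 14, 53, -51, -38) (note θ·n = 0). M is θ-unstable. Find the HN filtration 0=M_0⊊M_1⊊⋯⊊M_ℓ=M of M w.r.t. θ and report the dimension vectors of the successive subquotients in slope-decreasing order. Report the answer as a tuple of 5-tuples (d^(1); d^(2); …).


Interval decomposition of M: I[1,5]^2, I[3,5].
HN type (ℓ=2): μ^(1)=18/5; μ^(2)=-12

((2, 2, 2, 2, 2); (0, 0, 1, 1, 1))


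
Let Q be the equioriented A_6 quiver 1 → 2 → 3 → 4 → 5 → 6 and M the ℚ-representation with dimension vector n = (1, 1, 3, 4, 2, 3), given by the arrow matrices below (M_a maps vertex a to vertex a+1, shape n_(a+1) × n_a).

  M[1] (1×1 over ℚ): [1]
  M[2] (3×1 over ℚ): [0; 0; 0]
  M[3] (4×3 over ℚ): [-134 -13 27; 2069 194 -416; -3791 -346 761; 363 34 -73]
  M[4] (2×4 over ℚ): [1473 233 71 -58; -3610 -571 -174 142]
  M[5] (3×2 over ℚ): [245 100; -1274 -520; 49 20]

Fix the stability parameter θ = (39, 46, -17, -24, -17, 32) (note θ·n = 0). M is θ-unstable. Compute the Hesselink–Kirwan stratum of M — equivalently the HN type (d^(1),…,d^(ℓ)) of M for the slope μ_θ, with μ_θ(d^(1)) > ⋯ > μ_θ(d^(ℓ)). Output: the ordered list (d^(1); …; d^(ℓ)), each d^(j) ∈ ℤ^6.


Interval decomposition of M: I[1,2], I[3,4], I[3,5], I[3,6], I[4,4], I[6,6]^2.
HN type (ℓ=6): μ^(1)=46; μ^(2)=39; μ^(3)=32; μ^(4)=-17; μ^(5)=-41/2; μ^(6)=-24

((0, 1, 0, 0, 0, 0); (1, 0, 0, 0, 0, 0); (0, 0, 0, 0, 0, 3); (0, 0, 0, 0, 2, 0); (0, 0, 3, 3, 0, 0); (0, 0, 0, 1, 0, 0))


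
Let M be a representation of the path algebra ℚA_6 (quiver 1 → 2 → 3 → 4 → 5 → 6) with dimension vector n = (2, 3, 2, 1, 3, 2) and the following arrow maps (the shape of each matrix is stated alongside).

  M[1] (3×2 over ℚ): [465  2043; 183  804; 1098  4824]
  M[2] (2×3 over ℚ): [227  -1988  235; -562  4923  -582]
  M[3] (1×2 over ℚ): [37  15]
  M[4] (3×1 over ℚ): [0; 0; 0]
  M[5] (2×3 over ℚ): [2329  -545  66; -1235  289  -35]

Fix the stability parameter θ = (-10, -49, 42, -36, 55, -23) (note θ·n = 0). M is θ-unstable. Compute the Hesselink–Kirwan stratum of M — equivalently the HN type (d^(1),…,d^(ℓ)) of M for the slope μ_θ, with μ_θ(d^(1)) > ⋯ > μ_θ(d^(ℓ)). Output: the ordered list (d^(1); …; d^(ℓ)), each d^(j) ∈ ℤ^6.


Via rank(M_{q-1}∘⋯∘M_p): M ≅ I[1,3], I[1,4], I[2,2], I[5,5], I[5,6]^2.
μ_θ-semistable layers: μ^(1)=55; μ^(2)=42; μ^(3)=16; μ^(4)=3; μ^(5)=-59/2; μ^(6)=-49

((0, 0, 0, 0, 1, 0); (0, 0, 1, 0, 0, 0); (0, 0, 0, 0, 2, 2); (0, 0, 1, 1, 0, 0); (2, 2, 0, 0, 0, 0); (0, 1, 0, 0, 0, 0))


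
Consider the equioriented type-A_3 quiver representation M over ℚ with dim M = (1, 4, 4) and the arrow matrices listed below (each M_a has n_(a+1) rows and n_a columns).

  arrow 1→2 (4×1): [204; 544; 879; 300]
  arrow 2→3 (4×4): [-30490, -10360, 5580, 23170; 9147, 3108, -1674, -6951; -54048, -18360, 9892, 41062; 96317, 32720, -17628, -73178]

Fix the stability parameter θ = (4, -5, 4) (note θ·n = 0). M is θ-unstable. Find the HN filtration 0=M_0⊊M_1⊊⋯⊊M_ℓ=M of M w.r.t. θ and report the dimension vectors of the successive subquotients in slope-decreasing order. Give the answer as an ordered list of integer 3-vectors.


Barcode: M ≅ I[1,3], I[2,2]^2, I[2,3], I[3,3]^2. HN layers by μ_θ (3 steps, strictly decreasing):
  μ^(1)=4; μ^(2)=-1/2; μ^(3)=-5

((0, 0, 4); (1, 1, 0); (0, 3, 0))


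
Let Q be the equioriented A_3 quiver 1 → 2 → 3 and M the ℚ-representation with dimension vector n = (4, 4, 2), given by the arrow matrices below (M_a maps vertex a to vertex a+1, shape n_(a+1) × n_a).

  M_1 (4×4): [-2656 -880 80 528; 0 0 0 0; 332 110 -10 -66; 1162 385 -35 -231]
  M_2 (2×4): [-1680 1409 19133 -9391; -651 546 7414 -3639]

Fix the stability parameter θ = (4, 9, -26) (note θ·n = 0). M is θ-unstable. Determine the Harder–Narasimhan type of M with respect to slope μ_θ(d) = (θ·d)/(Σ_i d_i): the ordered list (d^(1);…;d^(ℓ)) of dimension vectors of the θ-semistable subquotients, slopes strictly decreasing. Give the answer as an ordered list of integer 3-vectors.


Interval decomposition of M: I[1,1]^3, I[1,3], I[2,2]^2, I[2,3].
HN type (ℓ=4): μ^(1)=9; μ^(2)=4; μ^(3)=-13/3; μ^(4)=-17/2

((0, 2, 0); (3, 0, 0); (1, 1, 1); (0, 1, 1))


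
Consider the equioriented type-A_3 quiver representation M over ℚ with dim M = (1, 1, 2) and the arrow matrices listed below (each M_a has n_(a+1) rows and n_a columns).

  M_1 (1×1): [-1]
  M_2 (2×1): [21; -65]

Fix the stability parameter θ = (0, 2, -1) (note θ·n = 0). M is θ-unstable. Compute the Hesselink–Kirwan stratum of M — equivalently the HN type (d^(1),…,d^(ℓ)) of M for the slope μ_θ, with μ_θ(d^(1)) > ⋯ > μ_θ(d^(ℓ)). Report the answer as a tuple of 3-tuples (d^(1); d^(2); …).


Interval decomposition of M: I[1,3], I[3,3].
HN type (ℓ=3): μ^(1)=1/2; μ^(2)=0; μ^(3)=-1

((0, 1, 1); (1, 0, 0); (0, 0, 1))


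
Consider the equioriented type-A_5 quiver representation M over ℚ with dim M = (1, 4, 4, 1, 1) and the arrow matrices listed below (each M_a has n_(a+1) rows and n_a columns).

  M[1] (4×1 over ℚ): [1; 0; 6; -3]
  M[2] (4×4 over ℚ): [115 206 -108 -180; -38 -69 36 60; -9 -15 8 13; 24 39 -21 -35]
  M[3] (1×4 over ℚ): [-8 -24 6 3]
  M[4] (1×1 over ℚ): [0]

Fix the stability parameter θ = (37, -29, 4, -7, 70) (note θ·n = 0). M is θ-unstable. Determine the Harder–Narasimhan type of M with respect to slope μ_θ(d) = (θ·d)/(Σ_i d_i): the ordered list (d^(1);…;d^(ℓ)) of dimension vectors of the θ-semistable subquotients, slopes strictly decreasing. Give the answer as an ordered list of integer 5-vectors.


Barcode: M ≅ I[1,4], I[2,3]^3, I[5,5]. HN layers by μ_θ (4 steps, strictly decreasing):
  μ^(1)=70; μ^(2)=4; μ^(3)=5/4; μ^(4)=-29

((0, 0, 0, 0, 1); (0, 0, 3, 0, 0); (1, 1, 1, 1, 0); (0, 3, 0, 0, 0))


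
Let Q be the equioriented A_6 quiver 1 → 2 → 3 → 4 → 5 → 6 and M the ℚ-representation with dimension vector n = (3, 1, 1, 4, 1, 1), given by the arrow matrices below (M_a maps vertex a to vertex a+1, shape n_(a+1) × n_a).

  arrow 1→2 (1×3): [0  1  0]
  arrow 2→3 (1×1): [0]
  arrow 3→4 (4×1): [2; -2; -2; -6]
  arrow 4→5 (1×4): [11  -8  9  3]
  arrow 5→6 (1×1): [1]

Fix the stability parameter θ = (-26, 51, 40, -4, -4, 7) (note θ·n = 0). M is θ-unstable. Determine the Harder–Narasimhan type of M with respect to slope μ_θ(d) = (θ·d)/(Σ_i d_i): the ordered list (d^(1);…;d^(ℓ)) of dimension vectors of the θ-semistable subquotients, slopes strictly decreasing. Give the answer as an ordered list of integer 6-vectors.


Interval decomposition of M: I[1,1]^2, I[1,2], I[3,6], I[4,4]^3.
HN type (ℓ=4): μ^(1)=51; μ^(2)=39/4; μ^(3)=-4; μ^(4)=-26

((0, 1, 0, 0, 0, 0); (0, 0, 1, 1, 1, 1); (0, 0, 0, 3, 0, 0); (3, 0, 0, 0, 0, 0))


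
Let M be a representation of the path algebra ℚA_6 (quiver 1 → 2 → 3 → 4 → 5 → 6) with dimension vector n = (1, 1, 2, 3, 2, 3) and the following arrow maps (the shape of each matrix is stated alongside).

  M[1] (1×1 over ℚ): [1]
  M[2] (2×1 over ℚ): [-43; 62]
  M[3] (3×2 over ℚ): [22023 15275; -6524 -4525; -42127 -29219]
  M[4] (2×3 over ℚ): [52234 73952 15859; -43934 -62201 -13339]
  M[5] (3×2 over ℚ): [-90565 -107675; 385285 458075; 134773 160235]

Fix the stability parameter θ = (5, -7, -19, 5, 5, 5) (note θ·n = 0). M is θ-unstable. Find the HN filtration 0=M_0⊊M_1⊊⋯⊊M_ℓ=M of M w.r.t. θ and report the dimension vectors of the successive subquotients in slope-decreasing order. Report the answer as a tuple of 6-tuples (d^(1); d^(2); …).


Interval decomposition of M: I[1,5], I[3,6], I[4,4], I[6,6]^2.
HN type (ℓ=3): μ^(1)=5; μ^(2)=-7; μ^(3)=-19

((0, 0, 0, 3, 2, 3); (1, 1, 1, 0, 0, 0); (0, 0, 1, 0, 0, 0))


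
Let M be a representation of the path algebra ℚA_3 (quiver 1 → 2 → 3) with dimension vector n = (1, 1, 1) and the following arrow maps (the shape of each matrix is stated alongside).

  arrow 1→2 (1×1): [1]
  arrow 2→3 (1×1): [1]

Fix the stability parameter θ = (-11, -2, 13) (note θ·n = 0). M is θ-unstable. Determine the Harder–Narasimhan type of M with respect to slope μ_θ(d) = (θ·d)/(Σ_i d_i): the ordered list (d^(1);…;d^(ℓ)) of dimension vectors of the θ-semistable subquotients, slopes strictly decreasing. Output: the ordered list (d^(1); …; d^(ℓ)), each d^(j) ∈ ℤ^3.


Barcode: M ≅ I[1,3]. HN layers by μ_θ (3 steps, strictly decreasing):
  μ^(1)=13; μ^(2)=-2; μ^(3)=-11

((0, 0, 1); (0, 1, 0); (1, 0, 0))


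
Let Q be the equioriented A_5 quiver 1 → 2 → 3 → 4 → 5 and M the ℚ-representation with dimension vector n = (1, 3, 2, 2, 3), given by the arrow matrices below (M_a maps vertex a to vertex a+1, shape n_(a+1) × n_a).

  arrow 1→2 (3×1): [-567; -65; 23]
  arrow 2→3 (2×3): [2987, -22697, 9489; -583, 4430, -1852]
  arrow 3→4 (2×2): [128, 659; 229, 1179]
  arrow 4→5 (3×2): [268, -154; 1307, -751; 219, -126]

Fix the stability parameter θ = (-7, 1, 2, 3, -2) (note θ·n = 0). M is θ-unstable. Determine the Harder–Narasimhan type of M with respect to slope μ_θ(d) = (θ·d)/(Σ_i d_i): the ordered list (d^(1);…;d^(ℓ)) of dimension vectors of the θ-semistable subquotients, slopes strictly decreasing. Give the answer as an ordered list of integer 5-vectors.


Barcode: M ≅ I[1,5], I[2,2], I[2,5], I[5,5]. HN layers by μ_θ (3 steps, strictly decreasing):
  μ^(1)=1; μ^(2)=-2; μ^(3)=-7

((0, 3, 2, 2, 2); (0, 0, 0, 0, 1); (1, 0, 0, 0, 0))


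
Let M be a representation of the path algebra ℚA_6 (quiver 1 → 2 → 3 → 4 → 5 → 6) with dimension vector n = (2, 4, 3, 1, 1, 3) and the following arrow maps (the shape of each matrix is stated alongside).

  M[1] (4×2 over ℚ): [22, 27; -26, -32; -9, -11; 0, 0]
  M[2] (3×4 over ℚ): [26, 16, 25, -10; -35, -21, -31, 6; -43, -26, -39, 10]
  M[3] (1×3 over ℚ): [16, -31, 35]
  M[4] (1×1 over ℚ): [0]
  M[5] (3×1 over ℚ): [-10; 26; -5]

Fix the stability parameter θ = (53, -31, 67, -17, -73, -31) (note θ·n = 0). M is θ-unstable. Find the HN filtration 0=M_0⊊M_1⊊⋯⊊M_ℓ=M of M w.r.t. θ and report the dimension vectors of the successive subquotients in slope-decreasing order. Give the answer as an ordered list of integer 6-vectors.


Interval decomposition of M: I[1,3], I[1,4], I[2,2], I[2,3], I[5,6], I[6,6]^2.
HN type (ℓ=5): μ^(1)=67; μ^(2)=25; μ^(3)=11; μ^(4)=-31; μ^(5)=-73

((0, 0, 2, 0, 0, 0); (0, 0, 1, 1, 0, 0); (2, 2, 0, 0, 0, 0); (0, 2, 0, 0, 0, 3); (0, 0, 0, 0, 1, 0))


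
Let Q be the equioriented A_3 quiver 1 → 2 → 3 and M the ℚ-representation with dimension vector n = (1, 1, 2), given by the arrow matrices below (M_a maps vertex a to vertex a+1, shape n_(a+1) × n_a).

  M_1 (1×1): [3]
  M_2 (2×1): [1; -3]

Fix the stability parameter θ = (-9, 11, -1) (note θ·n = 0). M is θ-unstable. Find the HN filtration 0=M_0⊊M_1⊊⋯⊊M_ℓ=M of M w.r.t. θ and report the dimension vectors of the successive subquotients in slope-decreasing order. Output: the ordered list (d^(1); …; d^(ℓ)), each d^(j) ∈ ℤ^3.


Barcode: M ≅ I[1,3], I[3,3]. HN layers by μ_θ (3 steps, strictly decreasing):
  μ^(1)=5; μ^(2)=-1; μ^(3)=-9

((0, 1, 1); (0, 0, 1); (1, 0, 0))


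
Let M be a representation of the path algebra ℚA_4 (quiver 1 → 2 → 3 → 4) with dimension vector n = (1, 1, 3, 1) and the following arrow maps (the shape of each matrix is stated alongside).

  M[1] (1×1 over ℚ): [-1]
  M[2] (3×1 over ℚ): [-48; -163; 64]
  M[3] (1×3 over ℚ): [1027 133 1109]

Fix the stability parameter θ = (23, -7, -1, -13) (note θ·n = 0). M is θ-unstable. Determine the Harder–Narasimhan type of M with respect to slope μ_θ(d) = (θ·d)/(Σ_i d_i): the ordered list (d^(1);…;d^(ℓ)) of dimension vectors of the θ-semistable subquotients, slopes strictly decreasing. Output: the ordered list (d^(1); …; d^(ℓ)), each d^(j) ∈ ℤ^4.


Interval decomposition of M: I[1,4], I[3,3]^2.
HN type (ℓ=2): μ^(1)=1/2; μ^(2)=-1

((1, 1, 1, 1); (0, 0, 2, 0))


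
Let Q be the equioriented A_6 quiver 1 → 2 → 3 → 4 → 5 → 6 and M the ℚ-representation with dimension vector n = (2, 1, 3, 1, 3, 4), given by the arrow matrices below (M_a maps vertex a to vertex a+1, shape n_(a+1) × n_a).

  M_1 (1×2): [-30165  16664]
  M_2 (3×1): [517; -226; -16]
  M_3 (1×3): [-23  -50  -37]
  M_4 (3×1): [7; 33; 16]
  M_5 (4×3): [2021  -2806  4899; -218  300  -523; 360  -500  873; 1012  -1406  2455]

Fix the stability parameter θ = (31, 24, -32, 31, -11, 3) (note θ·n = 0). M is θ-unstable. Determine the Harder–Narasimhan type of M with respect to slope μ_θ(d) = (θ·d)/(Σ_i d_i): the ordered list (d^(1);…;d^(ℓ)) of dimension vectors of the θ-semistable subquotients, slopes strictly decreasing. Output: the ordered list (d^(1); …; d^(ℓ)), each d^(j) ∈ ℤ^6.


Via rank(M_{q-1}∘⋯∘M_p): M ≅ I[1,1], I[1,6], I[3,3]^2, I[5,6]^2, I[6,6].
μ_θ-semistable layers: μ^(1)=31; μ^(2)=23/3; μ^(3)=3; μ^(4)=-11; μ^(5)=-32

((1, 0, 0, 0, 0, 0); (1, 1, 1, 1, 1, 1); (0, 0, 0, 0, 0, 3); (0, 0, 0, 0, 2, 0); (0, 0, 2, 0, 0, 0))


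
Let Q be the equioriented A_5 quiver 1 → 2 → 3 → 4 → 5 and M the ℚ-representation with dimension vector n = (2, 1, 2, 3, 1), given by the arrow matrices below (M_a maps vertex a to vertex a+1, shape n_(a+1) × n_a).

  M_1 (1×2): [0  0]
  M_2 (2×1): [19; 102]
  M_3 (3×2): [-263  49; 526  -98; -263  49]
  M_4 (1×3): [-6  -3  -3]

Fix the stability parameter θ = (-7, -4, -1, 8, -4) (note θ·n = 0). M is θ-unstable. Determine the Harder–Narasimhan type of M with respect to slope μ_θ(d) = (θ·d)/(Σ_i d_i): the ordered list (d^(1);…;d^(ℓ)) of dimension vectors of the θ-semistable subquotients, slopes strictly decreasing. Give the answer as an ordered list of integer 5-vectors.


Via rank(M_{q-1}∘⋯∘M_p): M ≅ I[1,1]^2, I[2,5], I[3,3], I[4,4]^2.
μ_θ-semistable layers: μ^(1)=8; μ^(2)=2; μ^(3)=-1; μ^(4)=-4; μ^(5)=-7

((0, 0, 0, 2, 0); (0, 0, 0, 1, 1); (0, 0, 2, 0, 0); (0, 1, 0, 0, 0); (2, 0, 0, 0, 0))


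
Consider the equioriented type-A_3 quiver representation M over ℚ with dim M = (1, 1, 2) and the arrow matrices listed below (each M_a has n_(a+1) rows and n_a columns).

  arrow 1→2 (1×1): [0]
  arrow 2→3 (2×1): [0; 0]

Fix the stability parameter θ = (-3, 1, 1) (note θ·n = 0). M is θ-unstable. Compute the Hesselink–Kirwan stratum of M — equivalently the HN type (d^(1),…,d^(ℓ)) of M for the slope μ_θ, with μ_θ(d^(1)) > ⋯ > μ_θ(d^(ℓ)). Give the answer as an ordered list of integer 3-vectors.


Interval decomposition of M: I[1,1], I[2,2], I[3,3]^2.
HN type (ℓ=2): μ^(1)=1; μ^(2)=-3

((0, 1, 2); (1, 0, 0))


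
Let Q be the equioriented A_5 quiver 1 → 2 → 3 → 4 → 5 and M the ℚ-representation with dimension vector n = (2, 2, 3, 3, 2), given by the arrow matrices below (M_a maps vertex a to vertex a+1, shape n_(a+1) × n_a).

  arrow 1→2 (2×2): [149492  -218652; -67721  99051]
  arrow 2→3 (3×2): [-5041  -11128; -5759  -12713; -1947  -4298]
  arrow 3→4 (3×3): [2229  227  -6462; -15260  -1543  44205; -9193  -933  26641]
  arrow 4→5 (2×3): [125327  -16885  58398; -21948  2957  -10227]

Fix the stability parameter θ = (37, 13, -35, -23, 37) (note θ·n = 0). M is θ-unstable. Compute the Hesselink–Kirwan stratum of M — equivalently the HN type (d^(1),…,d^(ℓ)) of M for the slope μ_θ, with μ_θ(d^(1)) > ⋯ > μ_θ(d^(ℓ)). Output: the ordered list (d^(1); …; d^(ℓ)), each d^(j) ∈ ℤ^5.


Barcode: M ≅ I[1,1], I[1,4], I[2,5], I[3,5]. HN layers by μ_θ (5 steps, strictly decreasing):
  μ^(1)=37; μ^(2)=-2; μ^(3)=-15; μ^(4)=-23; μ^(5)=-35

((1, 0, 0, 0, 2); (1, 1, 1, 1, 0); (0, 1, 1, 1, 0); (0, 0, 0, 1, 0); (0, 0, 1, 0, 0))


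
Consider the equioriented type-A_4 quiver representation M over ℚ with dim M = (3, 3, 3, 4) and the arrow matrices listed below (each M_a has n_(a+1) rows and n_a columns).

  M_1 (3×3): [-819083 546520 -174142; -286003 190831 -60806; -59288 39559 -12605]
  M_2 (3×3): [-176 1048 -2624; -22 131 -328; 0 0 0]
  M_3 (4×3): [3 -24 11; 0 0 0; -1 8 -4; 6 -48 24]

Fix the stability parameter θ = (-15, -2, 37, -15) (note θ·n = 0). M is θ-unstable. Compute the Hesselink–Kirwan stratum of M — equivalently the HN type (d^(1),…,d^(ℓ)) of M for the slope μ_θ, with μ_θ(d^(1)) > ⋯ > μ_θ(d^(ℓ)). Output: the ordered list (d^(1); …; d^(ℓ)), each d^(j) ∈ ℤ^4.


Interval decomposition of M: I[1,2]^2, I[1,3], I[3,4]^2, I[4,4]^2.
HN type (ℓ=4): μ^(1)=37; μ^(2)=11; μ^(3)=-2; μ^(4)=-15

((0, 0, 1, 0); (0, 0, 2, 2); (0, 3, 0, 0); (3, 0, 0, 2))


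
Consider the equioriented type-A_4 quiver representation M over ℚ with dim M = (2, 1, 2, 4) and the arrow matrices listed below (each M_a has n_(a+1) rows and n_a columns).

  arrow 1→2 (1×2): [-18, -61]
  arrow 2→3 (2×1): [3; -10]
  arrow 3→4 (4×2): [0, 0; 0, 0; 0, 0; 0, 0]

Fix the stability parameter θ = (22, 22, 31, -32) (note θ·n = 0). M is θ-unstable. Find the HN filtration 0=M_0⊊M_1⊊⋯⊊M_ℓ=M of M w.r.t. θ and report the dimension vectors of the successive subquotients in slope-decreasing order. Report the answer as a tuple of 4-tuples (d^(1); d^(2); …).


Barcode: M ≅ I[1,1], I[1,3], I[3,3], I[4,4]^4. HN layers by μ_θ (3 steps, strictly decreasing):
  μ^(1)=31; μ^(2)=22; μ^(3)=-32

((0, 0, 2, 0); (2, 1, 0, 0); (0, 0, 0, 4))


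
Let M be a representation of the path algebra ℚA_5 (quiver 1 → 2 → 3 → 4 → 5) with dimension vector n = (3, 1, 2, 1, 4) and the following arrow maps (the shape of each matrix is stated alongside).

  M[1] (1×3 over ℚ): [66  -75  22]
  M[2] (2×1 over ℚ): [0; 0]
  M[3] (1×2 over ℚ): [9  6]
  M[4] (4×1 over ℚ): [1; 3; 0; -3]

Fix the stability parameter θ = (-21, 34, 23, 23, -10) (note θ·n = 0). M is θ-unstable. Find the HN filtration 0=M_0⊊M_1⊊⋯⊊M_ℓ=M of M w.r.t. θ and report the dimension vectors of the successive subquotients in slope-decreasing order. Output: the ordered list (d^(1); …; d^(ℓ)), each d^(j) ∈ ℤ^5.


Interval decomposition of M: I[1,1]^2, I[1,2], I[3,3], I[3,5], I[5,5]^3.
HN type (ℓ=5): μ^(1)=34; μ^(2)=23; μ^(3)=12; μ^(4)=-10; μ^(5)=-21

((0, 1, 0, 0, 0); (0, 0, 1, 0, 0); (0, 0, 1, 1, 1); (0, 0, 0, 0, 3); (3, 0, 0, 0, 0))


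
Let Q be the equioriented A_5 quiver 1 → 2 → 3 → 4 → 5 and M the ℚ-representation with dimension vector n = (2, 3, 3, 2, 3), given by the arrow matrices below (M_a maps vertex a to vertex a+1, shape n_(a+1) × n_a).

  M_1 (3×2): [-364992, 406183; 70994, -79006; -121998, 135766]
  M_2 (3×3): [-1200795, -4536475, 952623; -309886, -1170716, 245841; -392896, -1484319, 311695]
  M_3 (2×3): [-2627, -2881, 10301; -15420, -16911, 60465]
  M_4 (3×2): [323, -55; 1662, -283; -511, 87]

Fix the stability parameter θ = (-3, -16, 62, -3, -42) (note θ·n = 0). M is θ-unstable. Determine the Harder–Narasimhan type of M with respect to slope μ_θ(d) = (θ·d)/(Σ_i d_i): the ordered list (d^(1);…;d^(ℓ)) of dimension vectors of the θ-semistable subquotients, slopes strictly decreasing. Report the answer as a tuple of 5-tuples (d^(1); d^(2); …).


Interval decomposition of M: I[1,5]^2, I[2,3], I[5,5].
HN type (ℓ=5): μ^(1)=62; μ^(2)=17/3; μ^(3)=-19/2; μ^(4)=-16; μ^(5)=-42

((0, 0, 1, 0, 0); (0, 0, 2, 2, 2); (2, 2, 0, 0, 0); (0, 1, 0, 0, 0); (0, 0, 0, 0, 1))


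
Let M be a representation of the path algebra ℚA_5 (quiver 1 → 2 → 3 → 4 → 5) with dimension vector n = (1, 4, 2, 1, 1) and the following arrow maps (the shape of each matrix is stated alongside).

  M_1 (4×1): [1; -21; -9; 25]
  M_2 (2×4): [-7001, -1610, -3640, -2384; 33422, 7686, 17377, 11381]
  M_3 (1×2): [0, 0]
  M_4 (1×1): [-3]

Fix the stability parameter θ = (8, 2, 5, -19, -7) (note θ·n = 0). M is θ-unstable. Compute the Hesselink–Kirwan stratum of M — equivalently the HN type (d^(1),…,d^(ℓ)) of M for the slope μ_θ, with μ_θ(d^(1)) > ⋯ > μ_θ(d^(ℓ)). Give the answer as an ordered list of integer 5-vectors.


Interval decomposition of M: I[1,3], I[2,2]^2, I[2,3], I[4,5].
HN type (ℓ=4): μ^(1)=5; μ^(2)=2; μ^(3)=-7; μ^(4)=-19

((1, 1, 2, 0, 0); (0, 3, 0, 0, 0); (0, 0, 0, 0, 1); (0, 0, 0, 1, 0))


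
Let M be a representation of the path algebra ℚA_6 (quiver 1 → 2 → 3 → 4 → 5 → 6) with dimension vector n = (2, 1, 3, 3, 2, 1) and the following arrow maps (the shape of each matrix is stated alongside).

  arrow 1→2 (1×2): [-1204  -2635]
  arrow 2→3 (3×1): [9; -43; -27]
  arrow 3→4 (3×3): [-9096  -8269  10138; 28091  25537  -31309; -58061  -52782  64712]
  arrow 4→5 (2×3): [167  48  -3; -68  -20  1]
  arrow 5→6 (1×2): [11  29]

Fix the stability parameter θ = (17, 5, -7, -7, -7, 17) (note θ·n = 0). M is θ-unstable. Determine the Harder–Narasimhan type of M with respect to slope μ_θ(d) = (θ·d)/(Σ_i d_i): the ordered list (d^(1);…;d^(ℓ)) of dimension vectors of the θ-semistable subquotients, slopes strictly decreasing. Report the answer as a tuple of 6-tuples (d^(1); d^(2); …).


Barcode: M ≅ I[1,1], I[1,6], I[3,4], I[3,5]. HN layers by μ_θ (3 steps, strictly decreasing):
  μ^(1)=17; μ^(2)=1/5; μ^(3)=-7

((1, 0, 0, 0, 0, 1); (1, 1, 1, 1, 1, 0); (0, 0, 2, 2, 1, 0))


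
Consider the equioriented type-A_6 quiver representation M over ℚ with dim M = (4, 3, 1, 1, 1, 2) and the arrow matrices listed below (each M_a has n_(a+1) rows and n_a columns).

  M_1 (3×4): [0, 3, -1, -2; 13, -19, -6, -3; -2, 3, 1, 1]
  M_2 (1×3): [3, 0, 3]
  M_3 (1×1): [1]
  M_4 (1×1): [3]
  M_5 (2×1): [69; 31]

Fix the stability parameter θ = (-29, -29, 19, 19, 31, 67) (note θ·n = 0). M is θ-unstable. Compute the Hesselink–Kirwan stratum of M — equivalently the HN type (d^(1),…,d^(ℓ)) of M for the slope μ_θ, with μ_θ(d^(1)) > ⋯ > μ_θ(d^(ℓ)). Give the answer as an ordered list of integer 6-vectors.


Interval decomposition of M: I[1,1], I[1,2]^2, I[1,6], I[6,6].
HN type (ℓ=4): μ^(1)=67; μ^(2)=31; μ^(3)=19; μ^(4)=-29

((0, 0, 0, 0, 0, 2); (0, 0, 0, 0, 1, 0); (0, 0, 1, 1, 0, 0); (4, 3, 0, 0, 0, 0))


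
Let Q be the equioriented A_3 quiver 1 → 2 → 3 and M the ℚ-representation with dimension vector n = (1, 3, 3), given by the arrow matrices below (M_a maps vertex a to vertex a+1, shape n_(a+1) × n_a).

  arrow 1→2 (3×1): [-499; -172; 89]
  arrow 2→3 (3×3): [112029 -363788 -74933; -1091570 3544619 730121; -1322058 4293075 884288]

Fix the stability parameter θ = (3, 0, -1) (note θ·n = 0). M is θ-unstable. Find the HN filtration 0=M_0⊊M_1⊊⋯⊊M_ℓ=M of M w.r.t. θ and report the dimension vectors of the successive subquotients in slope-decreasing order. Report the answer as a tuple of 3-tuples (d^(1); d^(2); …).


Barcode: M ≅ I[1,3], I[2,3]^2. HN layers by μ_θ (2 steps, strictly decreasing):
  μ^(1)=2/3; μ^(2)=-1/2

((1, 1, 1); (0, 2, 2))


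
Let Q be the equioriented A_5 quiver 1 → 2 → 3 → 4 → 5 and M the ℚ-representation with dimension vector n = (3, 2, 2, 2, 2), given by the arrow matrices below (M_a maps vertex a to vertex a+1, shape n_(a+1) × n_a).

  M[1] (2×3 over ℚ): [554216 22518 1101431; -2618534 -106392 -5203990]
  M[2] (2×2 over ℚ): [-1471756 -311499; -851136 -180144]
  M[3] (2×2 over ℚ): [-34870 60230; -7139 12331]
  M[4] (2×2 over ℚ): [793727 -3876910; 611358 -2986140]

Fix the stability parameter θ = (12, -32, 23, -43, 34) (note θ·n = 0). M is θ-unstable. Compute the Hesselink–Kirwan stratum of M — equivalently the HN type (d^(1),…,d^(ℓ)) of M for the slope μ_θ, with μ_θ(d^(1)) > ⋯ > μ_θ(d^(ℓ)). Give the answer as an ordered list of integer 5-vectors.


Barcode: M ≅ I[1,1], I[1,2], I[1,4], I[3,3], I[4,5], I[5,5]. HN layers by μ_θ (5 steps, strictly decreasing):
  μ^(1)=34; μ^(2)=23; μ^(3)=12; μ^(4)=-10; μ^(5)=-43

((0, 0, 0, 0, 2); (0, 0, 1, 0, 0); (1, 0, 0, 0, 0); (2, 2, 1, 1, 0); (0, 0, 0, 1, 0))


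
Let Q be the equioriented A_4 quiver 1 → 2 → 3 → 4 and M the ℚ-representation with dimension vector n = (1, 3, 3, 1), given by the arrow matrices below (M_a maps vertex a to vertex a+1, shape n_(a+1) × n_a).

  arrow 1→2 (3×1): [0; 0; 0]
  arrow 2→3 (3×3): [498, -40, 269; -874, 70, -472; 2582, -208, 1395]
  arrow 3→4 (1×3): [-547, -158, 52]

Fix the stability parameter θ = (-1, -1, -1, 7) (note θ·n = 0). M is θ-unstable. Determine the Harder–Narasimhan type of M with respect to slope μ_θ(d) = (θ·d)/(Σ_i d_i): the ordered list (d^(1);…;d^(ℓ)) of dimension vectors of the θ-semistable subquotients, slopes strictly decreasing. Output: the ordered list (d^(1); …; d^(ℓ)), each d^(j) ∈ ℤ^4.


Interval decomposition of M: I[1,1], I[2,2], I[2,3], I[2,4], I[3,3].
HN type (ℓ=2): μ^(1)=7; μ^(2)=-1

((0, 0, 0, 1); (1, 3, 3, 0))


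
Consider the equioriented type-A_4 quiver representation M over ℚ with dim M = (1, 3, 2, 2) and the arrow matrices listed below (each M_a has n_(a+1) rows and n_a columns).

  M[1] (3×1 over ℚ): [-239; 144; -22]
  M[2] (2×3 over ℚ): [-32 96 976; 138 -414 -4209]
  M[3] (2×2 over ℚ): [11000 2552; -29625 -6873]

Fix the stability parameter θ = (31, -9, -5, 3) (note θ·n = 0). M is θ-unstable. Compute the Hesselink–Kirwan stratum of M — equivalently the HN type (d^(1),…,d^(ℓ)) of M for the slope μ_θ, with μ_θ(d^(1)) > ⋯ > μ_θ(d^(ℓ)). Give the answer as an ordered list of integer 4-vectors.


Interval decomposition of M: I[1,2], I[2,2], I[2,4], I[3,3], I[4,4].
HN type (ℓ=4): μ^(1)=11; μ^(2)=3; μ^(3)=-5; μ^(4)=-9

((1, 1, 0, 0); (0, 0, 0, 2); (0, 0, 2, 0); (0, 2, 0, 0))


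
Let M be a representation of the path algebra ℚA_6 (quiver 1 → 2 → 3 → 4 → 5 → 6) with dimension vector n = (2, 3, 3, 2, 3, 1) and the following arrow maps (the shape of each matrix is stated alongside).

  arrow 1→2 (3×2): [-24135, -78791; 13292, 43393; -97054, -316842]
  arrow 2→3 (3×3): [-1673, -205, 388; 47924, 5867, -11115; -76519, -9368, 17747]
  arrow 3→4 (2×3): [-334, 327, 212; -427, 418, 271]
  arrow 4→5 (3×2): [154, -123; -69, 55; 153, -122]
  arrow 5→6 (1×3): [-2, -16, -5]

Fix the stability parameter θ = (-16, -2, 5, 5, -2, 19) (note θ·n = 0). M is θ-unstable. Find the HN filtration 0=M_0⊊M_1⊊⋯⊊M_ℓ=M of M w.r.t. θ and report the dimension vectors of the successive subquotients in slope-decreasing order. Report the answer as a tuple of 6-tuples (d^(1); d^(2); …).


Interval decomposition of M: I[1,5], I[1,6], I[2,3], I[5,5].
HN type (ℓ=5): μ^(1)=19; μ^(2)=5; μ^(3)=8/3; μ^(4)=-2; μ^(5)=-16

((0, 0, 0, 0, 0, 1); (0, 0, 1, 0, 0, 0); (0, 0, 2, 2, 2, 0); (0, 3, 0, 0, 1, 0); (2, 0, 0, 0, 0, 0))


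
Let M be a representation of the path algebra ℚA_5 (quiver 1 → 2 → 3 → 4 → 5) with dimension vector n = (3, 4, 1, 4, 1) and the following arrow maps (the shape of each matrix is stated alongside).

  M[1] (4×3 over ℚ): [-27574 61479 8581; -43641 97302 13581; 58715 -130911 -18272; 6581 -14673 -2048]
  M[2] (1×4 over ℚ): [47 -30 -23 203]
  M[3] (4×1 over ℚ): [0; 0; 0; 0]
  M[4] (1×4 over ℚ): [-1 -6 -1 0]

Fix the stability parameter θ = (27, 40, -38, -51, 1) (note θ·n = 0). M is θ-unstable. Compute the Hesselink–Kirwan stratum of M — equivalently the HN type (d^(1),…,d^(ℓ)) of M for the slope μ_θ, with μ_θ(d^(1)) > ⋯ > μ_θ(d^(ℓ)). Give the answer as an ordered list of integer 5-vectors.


Via rank(M_{q-1}∘⋯∘M_p): M ≅ I[1,1], I[1,2], I[1,3], I[2,2]^2, I[4,4]^3, I[4,5].
μ_θ-semistable layers: μ^(1)=40; μ^(2)=27; μ^(3)=29/3; μ^(4)=1; μ^(5)=-51

((0, 3, 0, 0, 0); (2, 0, 0, 0, 0); (1, 1, 1, 0, 0); (0, 0, 0, 0, 1); (0, 0, 0, 4, 0))
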